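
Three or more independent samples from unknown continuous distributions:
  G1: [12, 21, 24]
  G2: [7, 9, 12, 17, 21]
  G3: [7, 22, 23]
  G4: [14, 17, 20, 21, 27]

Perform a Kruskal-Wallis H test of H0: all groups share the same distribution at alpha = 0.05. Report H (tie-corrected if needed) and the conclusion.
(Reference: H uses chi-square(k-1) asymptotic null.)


Step 1: Combine all N = 16 observations and assign midranks.
sorted (value, group, rank): (7,G2,1.5), (7,G3,1.5), (9,G2,3), (12,G1,4.5), (12,G2,4.5), (14,G4,6), (17,G2,7.5), (17,G4,7.5), (20,G4,9), (21,G1,11), (21,G2,11), (21,G4,11), (22,G3,13), (23,G3,14), (24,G1,15), (27,G4,16)
Step 2: Sum ranks within each group.
R_1 = 30.5 (n_1 = 3)
R_2 = 27.5 (n_2 = 5)
R_3 = 28.5 (n_3 = 3)
R_4 = 49.5 (n_4 = 5)
Step 3: H = 12/(N(N+1)) * sum(R_i^2/n_i) - 3(N+1)
     = 12/(16*17) * (30.5^2/3 + 27.5^2/5 + 28.5^2/3 + 49.5^2/5) - 3*17
     = 0.044118 * 1222.13 - 51
     = 2.917647.
Step 4: Ties present; correction factor C = 1 - 42/(16^3 - 16) = 0.989706. Corrected H = 2.917647 / 0.989706 = 2.947994.
Step 5: Under H0, H ~ chi^2(3); p-value = 0.399713.
Step 6: alpha = 0.05. fail to reject H0.

H = 2.9480, df = 3, p = 0.399713, fail to reject H0.


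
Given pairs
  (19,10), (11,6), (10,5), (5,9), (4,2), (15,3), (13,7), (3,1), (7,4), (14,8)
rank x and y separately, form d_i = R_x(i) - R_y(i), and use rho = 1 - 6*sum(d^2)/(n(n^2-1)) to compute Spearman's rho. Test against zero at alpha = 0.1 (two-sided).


Step 1: Rank x and y separately (midranks; no ties here).
rank(x): 19->10, 11->6, 10->5, 5->3, 4->2, 15->9, 13->7, 3->1, 7->4, 14->8
rank(y): 10->10, 6->6, 5->5, 9->9, 2->2, 3->3, 7->7, 1->1, 4->4, 8->8
Step 2: d_i = R_x(i) - R_y(i); compute d_i^2.
  (10-10)^2=0, (6-6)^2=0, (5-5)^2=0, (3-9)^2=36, (2-2)^2=0, (9-3)^2=36, (7-7)^2=0, (1-1)^2=0, (4-4)^2=0, (8-8)^2=0
sum(d^2) = 72.
Step 3: rho = 1 - 6*72 / (10*(10^2 - 1)) = 1 - 432/990 = 0.563636.
Step 4: Under H0, t = rho * sqrt((n-2)/(1-rho^2)) = 1.9300 ~ t(8).
Step 5: Two-sided p-value from the t-distribution with 8 df = 0.089724.
Step 6: alpha = 0.1. reject H0.

rho = 0.5636, p = 0.089724, reject H0 at alpha = 0.1.


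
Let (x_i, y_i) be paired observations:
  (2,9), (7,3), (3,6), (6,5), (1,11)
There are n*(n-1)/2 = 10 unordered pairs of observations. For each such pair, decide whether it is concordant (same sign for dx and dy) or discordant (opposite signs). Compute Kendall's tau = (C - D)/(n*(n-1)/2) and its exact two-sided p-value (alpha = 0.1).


Step 1: Enumerate the 10 unordered pairs (i,j) with i<j and classify each by sign(x_j-x_i) * sign(y_j-y_i).
  (1,2):dx=+5,dy=-6->D; (1,3):dx=+1,dy=-3->D; (1,4):dx=+4,dy=-4->D; (1,5):dx=-1,dy=+2->D
  (2,3):dx=-4,dy=+3->D; (2,4):dx=-1,dy=+2->D; (2,5):dx=-6,dy=+8->D; (3,4):dx=+3,dy=-1->D
  (3,5):dx=-2,dy=+5->D; (4,5):dx=-5,dy=+6->D
Step 2: C = 0, D = 10, total pairs = 10.
Step 3: tau = (C - D)/(n(n-1)/2) = (0 - 10)/10 = -1.000000.
Step 4: Exact two-sided p-value (enumerate n! = 120 permutations of y under H0): p = 0.016667.
Step 5: alpha = 0.1. reject H0.

tau_b = -1.0000 (C=0, D=10), p = 0.016667, reject H0.


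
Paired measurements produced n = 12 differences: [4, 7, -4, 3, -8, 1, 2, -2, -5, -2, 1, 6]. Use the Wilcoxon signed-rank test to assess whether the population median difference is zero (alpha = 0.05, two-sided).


Step 1: Drop any zero differences (none here) and take |d_i|.
|d| = [4, 7, 4, 3, 8, 1, 2, 2, 5, 2, 1, 6]
Step 2: Midrank |d_i| (ties get averaged ranks).
ranks: |4|->7.5, |7|->11, |4|->7.5, |3|->6, |8|->12, |1|->1.5, |2|->4, |2|->4, |5|->9, |2|->4, |1|->1.5, |6|->10
Step 3: Attach original signs; sum ranks with positive sign and with negative sign.
W+ = 7.5 + 11 + 6 + 1.5 + 4 + 1.5 + 10 = 41.5
W- = 7.5 + 12 + 4 + 9 + 4 = 36.5
(Check: W+ + W- = 78 should equal n(n+1)/2 = 78.)
Step 4: Test statistic W = min(W+, W-) = 36.5.
Step 5: Ties in |d|, so use the tie-corrected normal approximation.
        E[W] = n(n+1)/4 = 12*13/4 = 39.
        Tie groups: |d|=1 (t=2), |d|=2 (t=3), |d|=4 (t=2); sum(t^3 - t) = 36.
        Var[W] = n(n+1)(2n+1)/24 - sum(t^3-t)/48 = 3900/24 - 36/48 = 161.75.
        z = (W - E[W]) / sqrt(Var[W]) = (36.5 - 39) / 12.7181 = -0.1966.
        Two-sided p = 2*Phi(z) = 0.844164.
Step 6: alpha = 0.05. fail to reject H0.

W+ = 41.5, W- = 36.5, W = min = 36.5, p = 0.844164, fail to reject H0.


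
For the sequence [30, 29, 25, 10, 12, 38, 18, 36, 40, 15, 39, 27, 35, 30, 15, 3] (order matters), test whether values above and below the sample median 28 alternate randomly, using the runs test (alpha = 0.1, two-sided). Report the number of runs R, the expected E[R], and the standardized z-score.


Step 1: Compute median = 28; label A = above, B = below.
Labels in order: AABBBABAABABAABB  (n_A = 8, n_B = 8)
Step 2: Count runs R = 10.
Step 3: Under H0 (random ordering), E[R] = 2*n_A*n_B/(n_A+n_B) + 1 = 2*8*8/16 + 1 = 9.0000.
        Var[R] = 2*n_A*n_B*(2*n_A*n_B - n_A - n_B) / ((n_A+n_B)^2 * (n_A+n_B-1)) = 14336/3840 = 3.7333.
        SD[R] = 1.9322.
Step 4: Continuity-corrected z = (R - 0.5 - E[R]) / SD[R] = (10 - 0.5 - 9.0000) / 1.9322 = 0.2588.
Step 5: Two-sided p-value via normal approximation = 2*(1 - Phi(|z|)) = 0.795809.
Step 6: alpha = 0.1. fail to reject H0.

R = 10, z = 0.2588, p = 0.795809, fail to reject H0.


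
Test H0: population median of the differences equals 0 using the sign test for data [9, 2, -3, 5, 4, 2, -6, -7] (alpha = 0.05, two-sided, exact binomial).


Step 1: Discard zero differences. Original n = 8; n_eff = number of nonzero differences = 8.
Nonzero differences (with sign): +9, +2, -3, +5, +4, +2, -6, -7
Step 2: Count signs: positive = 5, negative = 3.
Step 3: Under H0: P(positive) = 0.5, so the number of positives S ~ Bin(8, 0.5).
Step 4: Two-sided exact p-value = sum of Bin(8,0.5) probabilities at or below the observed probability = 0.726562.
Step 5: alpha = 0.05. fail to reject H0.

n_eff = 8, pos = 5, neg = 3, p = 0.726562, fail to reject H0.


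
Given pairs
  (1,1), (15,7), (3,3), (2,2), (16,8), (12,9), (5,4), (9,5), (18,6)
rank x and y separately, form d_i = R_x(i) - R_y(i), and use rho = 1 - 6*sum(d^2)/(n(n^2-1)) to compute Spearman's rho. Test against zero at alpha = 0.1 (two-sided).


Step 1: Rank x and y separately (midranks; no ties here).
rank(x): 1->1, 15->7, 3->3, 2->2, 16->8, 12->6, 5->4, 9->5, 18->9
rank(y): 1->1, 7->7, 3->3, 2->2, 8->8, 9->9, 4->4, 5->5, 6->6
Step 2: d_i = R_x(i) - R_y(i); compute d_i^2.
  (1-1)^2=0, (7-7)^2=0, (3-3)^2=0, (2-2)^2=0, (8-8)^2=0, (6-9)^2=9, (4-4)^2=0, (5-5)^2=0, (9-6)^2=9
sum(d^2) = 18.
Step 3: rho = 1 - 6*18 / (9*(9^2 - 1)) = 1 - 108/720 = 0.850000.
Step 4: Under H0, t = rho * sqrt((n-2)/(1-rho^2)) = 4.2691 ~ t(7).
Step 5: Two-sided p-value from the t-distribution with 7 df = 0.003705.
Step 6: alpha = 0.1. reject H0.

rho = 0.8500, p = 0.003705, reject H0 at alpha = 0.1.


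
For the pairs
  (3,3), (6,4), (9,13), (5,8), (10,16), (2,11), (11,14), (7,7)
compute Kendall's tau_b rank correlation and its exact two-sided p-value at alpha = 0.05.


Step 1: Enumerate the 28 unordered pairs (i,j) with i<j and classify each by sign(x_j-x_i) * sign(y_j-y_i).
  (1,2):dx=+3,dy=+1->C; (1,3):dx=+6,dy=+10->C; (1,4):dx=+2,dy=+5->C; (1,5):dx=+7,dy=+13->C
  (1,6):dx=-1,dy=+8->D; (1,7):dx=+8,dy=+11->C; (1,8):dx=+4,dy=+4->C; (2,3):dx=+3,dy=+9->C
  (2,4):dx=-1,dy=+4->D; (2,5):dx=+4,dy=+12->C; (2,6):dx=-4,dy=+7->D; (2,7):dx=+5,dy=+10->C
  (2,8):dx=+1,dy=+3->C; (3,4):dx=-4,dy=-5->C; (3,5):dx=+1,dy=+3->C; (3,6):dx=-7,dy=-2->C
  (3,7):dx=+2,dy=+1->C; (3,8):dx=-2,dy=-6->C; (4,5):dx=+5,dy=+8->C; (4,6):dx=-3,dy=+3->D
  (4,7):dx=+6,dy=+6->C; (4,8):dx=+2,dy=-1->D; (5,6):dx=-8,dy=-5->C; (5,7):dx=+1,dy=-2->D
  (5,8):dx=-3,dy=-9->C; (6,7):dx=+9,dy=+3->C; (6,8):dx=+5,dy=-4->D; (7,8):dx=-4,dy=-7->C
Step 2: C = 21, D = 7, total pairs = 28.
Step 3: tau = (C - D)/(n(n-1)/2) = (21 - 7)/28 = 0.500000.
Step 4: Exact two-sided p-value (enumerate n! = 40320 permutations of y under H0): p = 0.108681.
Step 5: alpha = 0.05. fail to reject H0.

tau_b = 0.5000 (C=21, D=7), p = 0.108681, fail to reject H0.


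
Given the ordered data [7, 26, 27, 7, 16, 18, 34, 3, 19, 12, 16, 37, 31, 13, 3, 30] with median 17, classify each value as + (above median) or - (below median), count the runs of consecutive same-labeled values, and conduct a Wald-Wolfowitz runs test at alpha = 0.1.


Step 1: Compute median = 17; label A = above, B = below.
Labels in order: BAABBAABABBAABBA  (n_A = 8, n_B = 8)
Step 2: Count runs R = 10.
Step 3: Under H0 (random ordering), E[R] = 2*n_A*n_B/(n_A+n_B) + 1 = 2*8*8/16 + 1 = 9.0000.
        Var[R] = 2*n_A*n_B*(2*n_A*n_B - n_A - n_B) / ((n_A+n_B)^2 * (n_A+n_B-1)) = 14336/3840 = 3.7333.
        SD[R] = 1.9322.
Step 4: Continuity-corrected z = (R - 0.5 - E[R]) / SD[R] = (10 - 0.5 - 9.0000) / 1.9322 = 0.2588.
Step 5: Two-sided p-value via normal approximation = 2*(1 - Phi(|z|)) = 0.795809.
Step 6: alpha = 0.1. fail to reject H0.

R = 10, z = 0.2588, p = 0.795809, fail to reject H0.


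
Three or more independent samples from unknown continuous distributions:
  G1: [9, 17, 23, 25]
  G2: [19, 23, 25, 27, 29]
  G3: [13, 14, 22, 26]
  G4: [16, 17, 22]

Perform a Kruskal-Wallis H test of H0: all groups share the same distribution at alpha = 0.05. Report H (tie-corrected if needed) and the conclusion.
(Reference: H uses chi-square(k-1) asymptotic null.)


Step 1: Combine all N = 16 observations and assign midranks.
sorted (value, group, rank): (9,G1,1), (13,G3,2), (14,G3,3), (16,G4,4), (17,G1,5.5), (17,G4,5.5), (19,G2,7), (22,G3,8.5), (22,G4,8.5), (23,G1,10.5), (23,G2,10.5), (25,G1,12.5), (25,G2,12.5), (26,G3,14), (27,G2,15), (29,G2,16)
Step 2: Sum ranks within each group.
R_1 = 29.5 (n_1 = 4)
R_2 = 61 (n_2 = 5)
R_3 = 27.5 (n_3 = 4)
R_4 = 18 (n_4 = 3)
Step 3: H = 12/(N(N+1)) * sum(R_i^2/n_i) - 3(N+1)
     = 12/(16*17) * (29.5^2/4 + 61^2/5 + 27.5^2/4 + 18^2/3) - 3*17
     = 0.044118 * 1258.83 - 51
     = 4.536397.
Step 4: Ties present; correction factor C = 1 - 24/(16^3 - 16) = 0.994118. Corrected H = 4.536397 / 0.994118 = 4.563240.
Step 5: Under H0, H ~ chi^2(3); p-value = 0.206718.
Step 6: alpha = 0.05. fail to reject H0.

H = 4.5632, df = 3, p = 0.206718, fail to reject H0.


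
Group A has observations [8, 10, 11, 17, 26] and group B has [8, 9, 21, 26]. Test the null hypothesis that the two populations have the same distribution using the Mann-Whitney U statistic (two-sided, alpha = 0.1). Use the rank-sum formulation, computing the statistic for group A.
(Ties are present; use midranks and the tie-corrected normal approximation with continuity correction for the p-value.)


Step 1: Combine and sort all 9 observations; assign midranks.
sorted (value, group): (8,X), (8,Y), (9,Y), (10,X), (11,X), (17,X), (21,Y), (26,X), (26,Y)
ranks: 8->1.5, 8->1.5, 9->3, 10->4, 11->5, 17->6, 21->7, 26->8.5, 26->8.5
Step 2: Rank sum for X: R1 = 1.5 + 4 + 5 + 6 + 8.5 = 25.
Step 3: U_X = R1 - n1(n1+1)/2 = 25 - 5*6/2 = 25 - 15 = 10.
       U_Y = n1*n2 - U_X = 20 - 10 = 10.
Step 4: Ties are present, so use the tie-corrected normal approximation (with continuity correction) for the p-value.
Step 5: p-value = 1.000000; compare to alpha = 0.1. fail to reject H0.

U_X = 10, p = 1.000000, fail to reject H0 at alpha = 0.1.


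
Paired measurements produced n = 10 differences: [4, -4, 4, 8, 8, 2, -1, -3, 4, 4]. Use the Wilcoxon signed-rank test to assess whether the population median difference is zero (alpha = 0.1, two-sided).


Step 1: Drop any zero differences (none here) and take |d_i|.
|d| = [4, 4, 4, 8, 8, 2, 1, 3, 4, 4]
Step 2: Midrank |d_i| (ties get averaged ranks).
ranks: |4|->6, |4|->6, |4|->6, |8|->9.5, |8|->9.5, |2|->2, |1|->1, |3|->3, |4|->6, |4|->6
Step 3: Attach original signs; sum ranks with positive sign and with negative sign.
W+ = 6 + 6 + 9.5 + 9.5 + 2 + 6 + 6 = 45
W- = 6 + 1 + 3 = 10
(Check: W+ + W- = 55 should equal n(n+1)/2 = 55.)
Step 4: Test statistic W = min(W+, W-) = 10.
Step 5: Ties in |d|, so use the tie-corrected normal approximation.
        E[W] = n(n+1)/4 = 10*11/4 = 27.5.
        Tie groups: |d|=4 (t=5), |d|=8 (t=2); sum(t^3 - t) = 126.
        Var[W] = n(n+1)(2n+1)/24 - sum(t^3-t)/48 = 2310/24 - 126/48 = 93.625.
        z = (W - E[W]) / sqrt(Var[W]) = (10 - 27.5) / 9.6760 = -1.8086.
        Two-sided p = 2*Phi(z) = 0.070513.
Step 6: alpha = 0.1. reject H0.

W+ = 45, W- = 10, W = min = 10, p = 0.070513, reject H0.


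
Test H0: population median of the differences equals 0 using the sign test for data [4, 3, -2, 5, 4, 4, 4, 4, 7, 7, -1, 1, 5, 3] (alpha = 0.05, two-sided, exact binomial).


Step 1: Discard zero differences. Original n = 14; n_eff = number of nonzero differences = 14.
Nonzero differences (with sign): +4, +3, -2, +5, +4, +4, +4, +4, +7, +7, -1, +1, +5, +3
Step 2: Count signs: positive = 12, negative = 2.
Step 3: Under H0: P(positive) = 0.5, so the number of positives S ~ Bin(14, 0.5).
Step 4: Two-sided exact p-value = sum of Bin(14,0.5) probabilities at or below the observed probability = 0.012939.
Step 5: alpha = 0.05. reject H0.

n_eff = 14, pos = 12, neg = 2, p = 0.012939, reject H0.


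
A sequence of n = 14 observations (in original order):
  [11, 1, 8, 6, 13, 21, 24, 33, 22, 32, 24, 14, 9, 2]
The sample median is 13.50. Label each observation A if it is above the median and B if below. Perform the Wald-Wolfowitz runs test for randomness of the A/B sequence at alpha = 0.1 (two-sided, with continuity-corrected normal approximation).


Step 1: Compute median = 13.50; label A = above, B = below.
Labels in order: BBBBBAAAAAAABB  (n_A = 7, n_B = 7)
Step 2: Count runs R = 3.
Step 3: Under H0 (random ordering), E[R] = 2*n_A*n_B/(n_A+n_B) + 1 = 2*7*7/14 + 1 = 8.0000.
        Var[R] = 2*n_A*n_B*(2*n_A*n_B - n_A - n_B) / ((n_A+n_B)^2 * (n_A+n_B-1)) = 8232/2548 = 3.2308.
        SD[R] = 1.7974.
Step 4: Continuity-corrected z = (R + 0.5 - E[R]) / SD[R] = (3 + 0.5 - 8.0000) / 1.7974 = -2.5036.
Step 5: Two-sided p-value via normal approximation = 2*(1 - Phi(|z|)) = 0.012295.
Step 6: alpha = 0.1. reject H0.

R = 3, z = -2.5036, p = 0.012295, reject H0.


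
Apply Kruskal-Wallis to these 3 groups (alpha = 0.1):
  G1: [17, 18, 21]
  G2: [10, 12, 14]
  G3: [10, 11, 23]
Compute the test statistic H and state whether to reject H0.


Step 1: Combine all N = 9 observations and assign midranks.
sorted (value, group, rank): (10,G2,1.5), (10,G3,1.5), (11,G3,3), (12,G2,4), (14,G2,5), (17,G1,6), (18,G1,7), (21,G1,8), (23,G3,9)
Step 2: Sum ranks within each group.
R_1 = 21 (n_1 = 3)
R_2 = 10.5 (n_2 = 3)
R_3 = 13.5 (n_3 = 3)
Step 3: H = 12/(N(N+1)) * sum(R_i^2/n_i) - 3(N+1)
     = 12/(9*10) * (21^2/3 + 10.5^2/3 + 13.5^2/3) - 3*10
     = 0.133333 * 244.5 - 30
     = 2.600000.
Step 4: Ties present; correction factor C = 1 - 6/(9^3 - 9) = 0.991667. Corrected H = 2.600000 / 0.991667 = 2.621849.
Step 5: Under H0, H ~ chi^2(2); p-value = 0.269571.
Step 6: alpha = 0.1. fail to reject H0.

H = 2.6218, df = 2, p = 0.269571, fail to reject H0.


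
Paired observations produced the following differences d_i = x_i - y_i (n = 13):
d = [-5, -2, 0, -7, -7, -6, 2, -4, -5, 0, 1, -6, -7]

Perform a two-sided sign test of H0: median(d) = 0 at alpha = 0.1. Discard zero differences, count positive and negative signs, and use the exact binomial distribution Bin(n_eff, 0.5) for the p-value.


Step 1: Discard zero differences. Original n = 13; n_eff = number of nonzero differences = 11.
Nonzero differences (with sign): -5, -2, -7, -7, -6, +2, -4, -5, +1, -6, -7
Step 2: Count signs: positive = 2, negative = 9.
Step 3: Under H0: P(positive) = 0.5, so the number of positives S ~ Bin(11, 0.5).
Step 4: Two-sided exact p-value = sum of Bin(11,0.5) probabilities at or below the observed probability = 0.065430.
Step 5: alpha = 0.1. reject H0.

n_eff = 11, pos = 2, neg = 9, p = 0.065430, reject H0.


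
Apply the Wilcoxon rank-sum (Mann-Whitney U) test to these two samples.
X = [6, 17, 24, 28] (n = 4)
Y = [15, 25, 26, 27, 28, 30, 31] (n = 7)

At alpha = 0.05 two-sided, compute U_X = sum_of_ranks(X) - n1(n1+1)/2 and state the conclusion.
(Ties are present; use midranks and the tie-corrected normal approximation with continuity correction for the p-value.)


Step 1: Combine and sort all 11 observations; assign midranks.
sorted (value, group): (6,X), (15,Y), (17,X), (24,X), (25,Y), (26,Y), (27,Y), (28,X), (28,Y), (30,Y), (31,Y)
ranks: 6->1, 15->2, 17->3, 24->4, 25->5, 26->6, 27->7, 28->8.5, 28->8.5, 30->10, 31->11
Step 2: Rank sum for X: R1 = 1 + 3 + 4 + 8.5 = 16.5.
Step 3: U_X = R1 - n1(n1+1)/2 = 16.5 - 4*5/2 = 16.5 - 10 = 6.5.
       U_Y = n1*n2 - U_X = 28 - 6.5 = 21.5.
Step 4: Ties are present, so use the tie-corrected normal approximation (with continuity correction) for the p-value.
Step 5: p-value = 0.184875; compare to alpha = 0.05. fail to reject H0.

U_X = 6.5, p = 0.184875, fail to reject H0 at alpha = 0.05.


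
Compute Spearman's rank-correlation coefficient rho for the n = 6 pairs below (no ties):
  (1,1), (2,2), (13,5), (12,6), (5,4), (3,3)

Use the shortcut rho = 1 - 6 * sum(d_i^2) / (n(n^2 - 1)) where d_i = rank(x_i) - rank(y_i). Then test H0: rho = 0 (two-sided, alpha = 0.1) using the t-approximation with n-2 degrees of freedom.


Step 1: Rank x and y separately (midranks; no ties here).
rank(x): 1->1, 2->2, 13->6, 12->5, 5->4, 3->3
rank(y): 1->1, 2->2, 5->5, 6->6, 4->4, 3->3
Step 2: d_i = R_x(i) - R_y(i); compute d_i^2.
  (1-1)^2=0, (2-2)^2=0, (6-5)^2=1, (5-6)^2=1, (4-4)^2=0, (3-3)^2=0
sum(d^2) = 2.
Step 3: rho = 1 - 6*2 / (6*(6^2 - 1)) = 1 - 12/210 = 0.942857.
Step 4: Under H0, t = rho * sqrt((n-2)/(1-rho^2)) = 5.6595 ~ t(4).
Step 5: Two-sided p-value from the t-distribution with 4 df = 0.004805.
Step 6: alpha = 0.1. reject H0.

rho = 0.9429, p = 0.004805, reject H0 at alpha = 0.1.


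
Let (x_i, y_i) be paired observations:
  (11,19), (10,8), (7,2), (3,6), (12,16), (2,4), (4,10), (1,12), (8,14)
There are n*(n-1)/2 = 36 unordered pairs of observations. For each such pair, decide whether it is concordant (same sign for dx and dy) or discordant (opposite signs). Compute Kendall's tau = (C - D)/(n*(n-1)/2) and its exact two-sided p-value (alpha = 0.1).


Step 1: Enumerate the 36 unordered pairs (i,j) with i<j and classify each by sign(x_j-x_i) * sign(y_j-y_i).
  (1,2):dx=-1,dy=-11->C; (1,3):dx=-4,dy=-17->C; (1,4):dx=-8,dy=-13->C; (1,5):dx=+1,dy=-3->D
  (1,6):dx=-9,dy=-15->C; (1,7):dx=-7,dy=-9->C; (1,8):dx=-10,dy=-7->C; (1,9):dx=-3,dy=-5->C
  (2,3):dx=-3,dy=-6->C; (2,4):dx=-7,dy=-2->C; (2,5):dx=+2,dy=+8->C; (2,6):dx=-8,dy=-4->C
  (2,7):dx=-6,dy=+2->D; (2,8):dx=-9,dy=+4->D; (2,9):dx=-2,dy=+6->D; (3,4):dx=-4,dy=+4->D
  (3,5):dx=+5,dy=+14->C; (3,6):dx=-5,dy=+2->D; (3,7):dx=-3,dy=+8->D; (3,8):dx=-6,dy=+10->D
  (3,9):dx=+1,dy=+12->C; (4,5):dx=+9,dy=+10->C; (4,6):dx=-1,dy=-2->C; (4,7):dx=+1,dy=+4->C
  (4,8):dx=-2,dy=+6->D; (4,9):dx=+5,dy=+8->C; (5,6):dx=-10,dy=-12->C; (5,7):dx=-8,dy=-6->C
  (5,8):dx=-11,dy=-4->C; (5,9):dx=-4,dy=-2->C; (6,7):dx=+2,dy=+6->C; (6,8):dx=-1,dy=+8->D
  (6,9):dx=+6,dy=+10->C; (7,8):dx=-3,dy=+2->D; (7,9):dx=+4,dy=+4->C; (8,9):dx=+7,dy=+2->C
Step 2: C = 25, D = 11, total pairs = 36.
Step 3: tau = (C - D)/(n(n-1)/2) = (25 - 11)/36 = 0.388889.
Step 4: Exact two-sided p-value (enumerate n! = 362880 permutations of y under H0): p = 0.180181.
Step 5: alpha = 0.1. fail to reject H0.

tau_b = 0.3889 (C=25, D=11), p = 0.180181, fail to reject H0.


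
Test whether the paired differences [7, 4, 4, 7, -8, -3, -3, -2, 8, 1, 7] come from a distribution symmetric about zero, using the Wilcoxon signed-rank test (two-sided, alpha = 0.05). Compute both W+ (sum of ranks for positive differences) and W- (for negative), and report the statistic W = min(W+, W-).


Step 1: Drop any zero differences (none here) and take |d_i|.
|d| = [7, 4, 4, 7, 8, 3, 3, 2, 8, 1, 7]
Step 2: Midrank |d_i| (ties get averaged ranks).
ranks: |7|->8, |4|->5.5, |4|->5.5, |7|->8, |8|->10.5, |3|->3.5, |3|->3.5, |2|->2, |8|->10.5, |1|->1, |7|->8
Step 3: Attach original signs; sum ranks with positive sign and with negative sign.
W+ = 8 + 5.5 + 5.5 + 8 + 10.5 + 1 + 8 = 46.5
W- = 10.5 + 3.5 + 3.5 + 2 = 19.5
(Check: W+ + W- = 66 should equal n(n+1)/2 = 66.)
Step 4: Test statistic W = min(W+, W-) = 19.5.
Step 5: Ties in |d|, so use the tie-corrected normal approximation.
        E[W] = n(n+1)/4 = 11*12/4 = 33.
        Tie groups: |d|=3 (t=2), |d|=4 (t=2), |d|=7 (t=3), |d|=8 (t=2); sum(t^3 - t) = 42.
        Var[W] = n(n+1)(2n+1)/24 - sum(t^3-t)/48 = 3036/24 - 42/48 = 125.625.
        z = (W - E[W]) / sqrt(Var[W]) = (19.5 - 33) / 11.2083 = -1.2045.
        Two-sided p = 2*Phi(z) = 0.228408.
Step 6: alpha = 0.05. fail to reject H0.

W+ = 46.5, W- = 19.5, W = min = 19.5, p = 0.228408, fail to reject H0.


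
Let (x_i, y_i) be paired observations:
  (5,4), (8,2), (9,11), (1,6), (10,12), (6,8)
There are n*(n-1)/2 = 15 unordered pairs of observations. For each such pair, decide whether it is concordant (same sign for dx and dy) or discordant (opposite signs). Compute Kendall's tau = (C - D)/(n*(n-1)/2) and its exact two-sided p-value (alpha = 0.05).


Step 1: Enumerate the 15 unordered pairs (i,j) with i<j and classify each by sign(x_j-x_i) * sign(y_j-y_i).
  (1,2):dx=+3,dy=-2->D; (1,3):dx=+4,dy=+7->C; (1,4):dx=-4,dy=+2->D; (1,5):dx=+5,dy=+8->C
  (1,6):dx=+1,dy=+4->C; (2,3):dx=+1,dy=+9->C; (2,4):dx=-7,dy=+4->D; (2,5):dx=+2,dy=+10->C
  (2,6):dx=-2,dy=+6->D; (3,4):dx=-8,dy=-5->C; (3,5):dx=+1,dy=+1->C; (3,6):dx=-3,dy=-3->C
  (4,5):dx=+9,dy=+6->C; (4,6):dx=+5,dy=+2->C; (5,6):dx=-4,dy=-4->C
Step 2: C = 11, D = 4, total pairs = 15.
Step 3: tau = (C - D)/(n(n-1)/2) = (11 - 4)/15 = 0.466667.
Step 4: Exact two-sided p-value (enumerate n! = 720 permutations of y under H0): p = 0.272222.
Step 5: alpha = 0.05. fail to reject H0.

tau_b = 0.4667 (C=11, D=4), p = 0.272222, fail to reject H0.


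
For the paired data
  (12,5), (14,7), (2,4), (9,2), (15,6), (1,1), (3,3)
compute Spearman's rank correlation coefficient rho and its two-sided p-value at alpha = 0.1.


Step 1: Rank x and y separately (midranks; no ties here).
rank(x): 12->5, 14->6, 2->2, 9->4, 15->7, 1->1, 3->3
rank(y): 5->5, 7->7, 4->4, 2->2, 6->6, 1->1, 3->3
Step 2: d_i = R_x(i) - R_y(i); compute d_i^2.
  (5-5)^2=0, (6-7)^2=1, (2-4)^2=4, (4-2)^2=4, (7-6)^2=1, (1-1)^2=0, (3-3)^2=0
sum(d^2) = 10.
Step 3: rho = 1 - 6*10 / (7*(7^2 - 1)) = 1 - 60/336 = 0.821429.
Step 4: Under H0, t = rho * sqrt((n-2)/(1-rho^2)) = 3.2206 ~ t(5).
Step 5: Two-sided p-value from the t-distribution with 5 df = 0.023449.
Step 6: alpha = 0.1. reject H0.

rho = 0.8214, p = 0.023449, reject H0 at alpha = 0.1.


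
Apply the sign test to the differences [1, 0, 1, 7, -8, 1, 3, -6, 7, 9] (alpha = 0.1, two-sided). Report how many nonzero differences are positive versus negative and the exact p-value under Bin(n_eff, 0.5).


Step 1: Discard zero differences. Original n = 10; n_eff = number of nonzero differences = 9.
Nonzero differences (with sign): +1, +1, +7, -8, +1, +3, -6, +7, +9
Step 2: Count signs: positive = 7, negative = 2.
Step 3: Under H0: P(positive) = 0.5, so the number of positives S ~ Bin(9, 0.5).
Step 4: Two-sided exact p-value = sum of Bin(9,0.5) probabilities at or below the observed probability = 0.179688.
Step 5: alpha = 0.1. fail to reject H0.

n_eff = 9, pos = 7, neg = 2, p = 0.179688, fail to reject H0.


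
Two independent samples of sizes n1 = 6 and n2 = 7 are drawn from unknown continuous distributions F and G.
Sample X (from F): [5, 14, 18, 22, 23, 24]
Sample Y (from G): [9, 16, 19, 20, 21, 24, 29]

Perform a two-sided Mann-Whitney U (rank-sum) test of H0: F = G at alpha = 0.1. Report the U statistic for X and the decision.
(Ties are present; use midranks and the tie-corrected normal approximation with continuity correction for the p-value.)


Step 1: Combine and sort all 13 observations; assign midranks.
sorted (value, group): (5,X), (9,Y), (14,X), (16,Y), (18,X), (19,Y), (20,Y), (21,Y), (22,X), (23,X), (24,X), (24,Y), (29,Y)
ranks: 5->1, 9->2, 14->3, 16->4, 18->5, 19->6, 20->7, 21->8, 22->9, 23->10, 24->11.5, 24->11.5, 29->13
Step 2: Rank sum for X: R1 = 1 + 3 + 5 + 9 + 10 + 11.5 = 39.5.
Step 3: U_X = R1 - n1(n1+1)/2 = 39.5 - 6*7/2 = 39.5 - 21 = 18.5.
       U_Y = n1*n2 - U_X = 42 - 18.5 = 23.5.
Step 4: Ties are present, so use the tie-corrected normal approximation (with continuity correction) for the p-value.
Step 5: p-value = 0.774796; compare to alpha = 0.1. fail to reject H0.

U_X = 18.5, p = 0.774796, fail to reject H0 at alpha = 0.1.


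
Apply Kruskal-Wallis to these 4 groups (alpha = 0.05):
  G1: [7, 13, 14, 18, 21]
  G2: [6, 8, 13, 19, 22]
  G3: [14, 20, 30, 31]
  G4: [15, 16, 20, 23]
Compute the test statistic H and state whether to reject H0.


Step 1: Combine all N = 18 observations and assign midranks.
sorted (value, group, rank): (6,G2,1), (7,G1,2), (8,G2,3), (13,G1,4.5), (13,G2,4.5), (14,G1,6.5), (14,G3,6.5), (15,G4,8), (16,G4,9), (18,G1,10), (19,G2,11), (20,G3,12.5), (20,G4,12.5), (21,G1,14), (22,G2,15), (23,G4,16), (30,G3,17), (31,G3,18)
Step 2: Sum ranks within each group.
R_1 = 37 (n_1 = 5)
R_2 = 34.5 (n_2 = 5)
R_3 = 54 (n_3 = 4)
R_4 = 45.5 (n_4 = 4)
Step 3: H = 12/(N(N+1)) * sum(R_i^2/n_i) - 3(N+1)
     = 12/(18*19) * (37^2/5 + 34.5^2/5 + 54^2/4 + 45.5^2/4) - 3*19
     = 0.035088 * 1758.41 - 57
     = 4.698684.
Step 4: Ties present; correction factor C = 1 - 18/(18^3 - 18) = 0.996904. Corrected H = 4.698684 / 0.996904 = 4.713276.
Step 5: Under H0, H ~ chi^2(3); p-value = 0.194037.
Step 6: alpha = 0.05. fail to reject H0.

H = 4.7133, df = 3, p = 0.194037, fail to reject H0.


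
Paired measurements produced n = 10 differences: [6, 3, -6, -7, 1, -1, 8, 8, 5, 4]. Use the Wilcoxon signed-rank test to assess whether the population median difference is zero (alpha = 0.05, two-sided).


Step 1: Drop any zero differences (none here) and take |d_i|.
|d| = [6, 3, 6, 7, 1, 1, 8, 8, 5, 4]
Step 2: Midrank |d_i| (ties get averaged ranks).
ranks: |6|->6.5, |3|->3, |6|->6.5, |7|->8, |1|->1.5, |1|->1.5, |8|->9.5, |8|->9.5, |5|->5, |4|->4
Step 3: Attach original signs; sum ranks with positive sign and with negative sign.
W+ = 6.5 + 3 + 1.5 + 9.5 + 9.5 + 5 + 4 = 39
W- = 6.5 + 8 + 1.5 = 16
(Check: W+ + W- = 55 should equal n(n+1)/2 = 55.)
Step 4: Test statistic W = min(W+, W-) = 16.
Step 5: Ties in |d|, so use the tie-corrected normal approximation.
        E[W] = n(n+1)/4 = 10*11/4 = 27.5.
        Tie groups: |d|=1 (t=2), |d|=6 (t=2), |d|=8 (t=2); sum(t^3 - t) = 18.
        Var[W] = n(n+1)(2n+1)/24 - sum(t^3-t)/48 = 2310/24 - 18/48 = 95.875.
        z = (W - E[W]) / sqrt(Var[W]) = (16 - 27.5) / 9.7916 = -1.1745.
        Two-sided p = 2*Phi(z) = 0.240203.
Step 6: alpha = 0.05. fail to reject H0.

W+ = 39, W- = 16, W = min = 16, p = 0.240203, fail to reject H0.


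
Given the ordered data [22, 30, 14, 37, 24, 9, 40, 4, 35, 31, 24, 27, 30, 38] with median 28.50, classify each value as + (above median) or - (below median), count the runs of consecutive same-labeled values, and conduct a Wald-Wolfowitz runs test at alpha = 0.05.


Step 1: Compute median = 28.50; label A = above, B = below.
Labels in order: BABABBABAABBAA  (n_A = 7, n_B = 7)
Step 2: Count runs R = 10.
Step 3: Under H0 (random ordering), E[R] = 2*n_A*n_B/(n_A+n_B) + 1 = 2*7*7/14 + 1 = 8.0000.
        Var[R] = 2*n_A*n_B*(2*n_A*n_B - n_A - n_B) / ((n_A+n_B)^2 * (n_A+n_B-1)) = 8232/2548 = 3.2308.
        SD[R] = 1.7974.
Step 4: Continuity-corrected z = (R - 0.5 - E[R]) / SD[R] = (10 - 0.5 - 8.0000) / 1.7974 = 0.8345.
Step 5: Two-sided p-value via normal approximation = 2*(1 - Phi(|z|)) = 0.403986.
Step 6: alpha = 0.05. fail to reject H0.

R = 10, z = 0.8345, p = 0.403986, fail to reject H0.


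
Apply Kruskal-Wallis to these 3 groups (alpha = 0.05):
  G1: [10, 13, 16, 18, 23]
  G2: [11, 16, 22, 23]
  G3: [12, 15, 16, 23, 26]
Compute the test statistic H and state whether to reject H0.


Step 1: Combine all N = 14 observations and assign midranks.
sorted (value, group, rank): (10,G1,1), (11,G2,2), (12,G3,3), (13,G1,4), (15,G3,5), (16,G1,7), (16,G2,7), (16,G3,7), (18,G1,9), (22,G2,10), (23,G1,12), (23,G2,12), (23,G3,12), (26,G3,14)
Step 2: Sum ranks within each group.
R_1 = 33 (n_1 = 5)
R_2 = 31 (n_2 = 4)
R_3 = 41 (n_3 = 5)
Step 3: H = 12/(N(N+1)) * sum(R_i^2/n_i) - 3(N+1)
     = 12/(14*15) * (33^2/5 + 31^2/4 + 41^2/5) - 3*15
     = 0.057143 * 794.25 - 45
     = 0.385714.
Step 4: Ties present; correction factor C = 1 - 48/(14^3 - 14) = 0.982418. Corrected H = 0.385714 / 0.982418 = 0.392617.
Step 5: Under H0, H ~ chi^2(2); p-value = 0.821758.
Step 6: alpha = 0.05. fail to reject H0.

H = 0.3926, df = 2, p = 0.821758, fail to reject H0.


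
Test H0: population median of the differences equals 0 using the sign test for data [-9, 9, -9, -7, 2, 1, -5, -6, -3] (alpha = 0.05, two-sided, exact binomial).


Step 1: Discard zero differences. Original n = 9; n_eff = number of nonzero differences = 9.
Nonzero differences (with sign): -9, +9, -9, -7, +2, +1, -5, -6, -3
Step 2: Count signs: positive = 3, negative = 6.
Step 3: Under H0: P(positive) = 0.5, so the number of positives S ~ Bin(9, 0.5).
Step 4: Two-sided exact p-value = sum of Bin(9,0.5) probabilities at or below the observed probability = 0.507812.
Step 5: alpha = 0.05. fail to reject H0.

n_eff = 9, pos = 3, neg = 6, p = 0.507812, fail to reject H0.


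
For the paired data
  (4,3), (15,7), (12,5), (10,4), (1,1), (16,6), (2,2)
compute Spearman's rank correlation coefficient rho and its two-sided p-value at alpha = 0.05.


Step 1: Rank x and y separately (midranks; no ties here).
rank(x): 4->3, 15->6, 12->5, 10->4, 1->1, 16->7, 2->2
rank(y): 3->3, 7->7, 5->5, 4->4, 1->1, 6->6, 2->2
Step 2: d_i = R_x(i) - R_y(i); compute d_i^2.
  (3-3)^2=0, (6-7)^2=1, (5-5)^2=0, (4-4)^2=0, (1-1)^2=0, (7-6)^2=1, (2-2)^2=0
sum(d^2) = 2.
Step 3: rho = 1 - 6*2 / (7*(7^2 - 1)) = 1 - 12/336 = 0.964286.
Step 4: Under H0, t = rho * sqrt((n-2)/(1-rho^2)) = 8.1408 ~ t(5).
Step 5: Two-sided p-value from the t-distribution with 5 df = 0.000454.
Step 6: alpha = 0.05. reject H0.

rho = 0.9643, p = 0.000454, reject H0 at alpha = 0.05.


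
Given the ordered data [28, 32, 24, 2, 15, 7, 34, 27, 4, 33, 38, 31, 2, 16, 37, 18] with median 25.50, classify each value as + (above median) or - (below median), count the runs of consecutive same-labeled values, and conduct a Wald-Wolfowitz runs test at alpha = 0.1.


Step 1: Compute median = 25.50; label A = above, B = below.
Labels in order: AABBBBAABAAABBAB  (n_A = 8, n_B = 8)
Step 2: Count runs R = 8.
Step 3: Under H0 (random ordering), E[R] = 2*n_A*n_B/(n_A+n_B) + 1 = 2*8*8/16 + 1 = 9.0000.
        Var[R] = 2*n_A*n_B*(2*n_A*n_B - n_A - n_B) / ((n_A+n_B)^2 * (n_A+n_B-1)) = 14336/3840 = 3.7333.
        SD[R] = 1.9322.
Step 4: Continuity-corrected z = (R + 0.5 - E[R]) / SD[R] = (8 + 0.5 - 9.0000) / 1.9322 = -0.2588.
Step 5: Two-sided p-value via normal approximation = 2*(1 - Phi(|z|)) = 0.795809.
Step 6: alpha = 0.1. fail to reject H0.

R = 8, z = -0.2588, p = 0.795809, fail to reject H0.


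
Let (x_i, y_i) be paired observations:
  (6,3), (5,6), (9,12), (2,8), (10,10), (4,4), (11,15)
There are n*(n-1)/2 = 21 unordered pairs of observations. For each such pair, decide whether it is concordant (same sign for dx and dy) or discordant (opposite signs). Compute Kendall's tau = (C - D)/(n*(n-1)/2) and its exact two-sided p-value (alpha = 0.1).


Step 1: Enumerate the 21 unordered pairs (i,j) with i<j and classify each by sign(x_j-x_i) * sign(y_j-y_i).
  (1,2):dx=-1,dy=+3->D; (1,3):dx=+3,dy=+9->C; (1,4):dx=-4,dy=+5->D; (1,5):dx=+4,dy=+7->C
  (1,6):dx=-2,dy=+1->D; (1,7):dx=+5,dy=+12->C; (2,3):dx=+4,dy=+6->C; (2,4):dx=-3,dy=+2->D
  (2,5):dx=+5,dy=+4->C; (2,6):dx=-1,dy=-2->C; (2,7):dx=+6,dy=+9->C; (3,4):dx=-7,dy=-4->C
  (3,5):dx=+1,dy=-2->D; (3,6):dx=-5,dy=-8->C; (3,7):dx=+2,dy=+3->C; (4,5):dx=+8,dy=+2->C
  (4,6):dx=+2,dy=-4->D; (4,7):dx=+9,dy=+7->C; (5,6):dx=-6,dy=-6->C; (5,7):dx=+1,dy=+5->C
  (6,7):dx=+7,dy=+11->C
Step 2: C = 15, D = 6, total pairs = 21.
Step 3: tau = (C - D)/(n(n-1)/2) = (15 - 6)/21 = 0.428571.
Step 4: Exact two-sided p-value (enumerate n! = 5040 permutations of y under H0): p = 0.238889.
Step 5: alpha = 0.1. fail to reject H0.

tau_b = 0.4286 (C=15, D=6), p = 0.238889, fail to reject H0.


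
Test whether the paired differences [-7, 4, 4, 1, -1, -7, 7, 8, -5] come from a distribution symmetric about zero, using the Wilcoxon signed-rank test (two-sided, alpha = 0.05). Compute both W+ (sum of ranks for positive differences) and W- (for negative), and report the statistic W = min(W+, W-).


Step 1: Drop any zero differences (none here) and take |d_i|.
|d| = [7, 4, 4, 1, 1, 7, 7, 8, 5]
Step 2: Midrank |d_i| (ties get averaged ranks).
ranks: |7|->7, |4|->3.5, |4|->3.5, |1|->1.5, |1|->1.5, |7|->7, |7|->7, |8|->9, |5|->5
Step 3: Attach original signs; sum ranks with positive sign and with negative sign.
W+ = 3.5 + 3.5 + 1.5 + 7 + 9 = 24.5
W- = 7 + 1.5 + 7 + 5 = 20.5
(Check: W+ + W- = 45 should equal n(n+1)/2 = 45.)
Step 4: Test statistic W = min(W+, W-) = 20.5.
Step 5: Ties in |d|, so use the tie-corrected normal approximation.
        E[W] = n(n+1)/4 = 9*10/4 = 22.5.
        Tie groups: |d|=1 (t=2), |d|=4 (t=2), |d|=7 (t=3); sum(t^3 - t) = 36.
        Var[W] = n(n+1)(2n+1)/24 - sum(t^3-t)/48 = 1710/24 - 36/48 = 70.5.
        z = (W - E[W]) / sqrt(Var[W]) = (20.5 - 22.5) / 8.3964 = -0.2382.
        Two-sided p = 2*Phi(z) = 0.811729.
Step 6: alpha = 0.05. fail to reject H0.

W+ = 24.5, W- = 20.5, W = min = 20.5, p = 0.811729, fail to reject H0.


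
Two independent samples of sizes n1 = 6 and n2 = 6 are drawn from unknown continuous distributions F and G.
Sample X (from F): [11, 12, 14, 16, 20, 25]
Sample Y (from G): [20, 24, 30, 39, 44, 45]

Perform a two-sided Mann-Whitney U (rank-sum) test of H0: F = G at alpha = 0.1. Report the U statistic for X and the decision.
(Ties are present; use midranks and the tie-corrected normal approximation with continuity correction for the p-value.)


Step 1: Combine and sort all 12 observations; assign midranks.
sorted (value, group): (11,X), (12,X), (14,X), (16,X), (20,X), (20,Y), (24,Y), (25,X), (30,Y), (39,Y), (44,Y), (45,Y)
ranks: 11->1, 12->2, 14->3, 16->4, 20->5.5, 20->5.5, 24->7, 25->8, 30->9, 39->10, 44->11, 45->12
Step 2: Rank sum for X: R1 = 1 + 2 + 3 + 4 + 5.5 + 8 = 23.5.
Step 3: U_X = R1 - n1(n1+1)/2 = 23.5 - 6*7/2 = 23.5 - 21 = 2.5.
       U_Y = n1*n2 - U_X = 36 - 2.5 = 33.5.
Step 4: Ties are present, so use the tie-corrected normal approximation (with continuity correction) for the p-value.
Step 5: p-value = 0.016122; compare to alpha = 0.1. reject H0.

U_X = 2.5, p = 0.016122, reject H0 at alpha = 0.1.


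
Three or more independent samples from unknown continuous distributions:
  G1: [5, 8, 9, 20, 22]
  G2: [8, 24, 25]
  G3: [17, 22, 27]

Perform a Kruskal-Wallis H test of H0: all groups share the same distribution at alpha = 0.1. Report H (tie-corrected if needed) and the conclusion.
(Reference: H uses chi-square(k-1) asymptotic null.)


Step 1: Combine all N = 11 observations and assign midranks.
sorted (value, group, rank): (5,G1,1), (8,G1,2.5), (8,G2,2.5), (9,G1,4), (17,G3,5), (20,G1,6), (22,G1,7.5), (22,G3,7.5), (24,G2,9), (25,G2,10), (27,G3,11)
Step 2: Sum ranks within each group.
R_1 = 21 (n_1 = 5)
R_2 = 21.5 (n_2 = 3)
R_3 = 23.5 (n_3 = 3)
Step 3: H = 12/(N(N+1)) * sum(R_i^2/n_i) - 3(N+1)
     = 12/(11*12) * (21^2/5 + 21.5^2/3 + 23.5^2/3) - 3*12
     = 0.090909 * 426.367 - 36
     = 2.760606.
Step 4: Ties present; correction factor C = 1 - 12/(11^3 - 11) = 0.990909. Corrected H = 2.760606 / 0.990909 = 2.785933.
Step 5: Under H0, H ~ chi^2(2); p-value = 0.248338.
Step 6: alpha = 0.1. fail to reject H0.

H = 2.7859, df = 2, p = 0.248338, fail to reject H0.


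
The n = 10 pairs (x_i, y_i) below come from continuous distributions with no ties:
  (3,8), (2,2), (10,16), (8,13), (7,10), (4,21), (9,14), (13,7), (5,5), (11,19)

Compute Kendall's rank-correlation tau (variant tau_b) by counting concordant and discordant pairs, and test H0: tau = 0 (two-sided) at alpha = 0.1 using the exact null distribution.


Step 1: Enumerate the 45 unordered pairs (i,j) with i<j and classify each by sign(x_j-x_i) * sign(y_j-y_i).
  (1,2):dx=-1,dy=-6->C; (1,3):dx=+7,dy=+8->C; (1,4):dx=+5,dy=+5->C; (1,5):dx=+4,dy=+2->C
  (1,6):dx=+1,dy=+13->C; (1,7):dx=+6,dy=+6->C; (1,8):dx=+10,dy=-1->D; (1,9):dx=+2,dy=-3->D
  (1,10):dx=+8,dy=+11->C; (2,3):dx=+8,dy=+14->C; (2,4):dx=+6,dy=+11->C; (2,5):dx=+5,dy=+8->C
  (2,6):dx=+2,dy=+19->C; (2,7):dx=+7,dy=+12->C; (2,8):dx=+11,dy=+5->C; (2,9):dx=+3,dy=+3->C
  (2,10):dx=+9,dy=+17->C; (3,4):dx=-2,dy=-3->C; (3,5):dx=-3,dy=-6->C; (3,6):dx=-6,dy=+5->D
  (3,7):dx=-1,dy=-2->C; (3,8):dx=+3,dy=-9->D; (3,9):dx=-5,dy=-11->C; (3,10):dx=+1,dy=+3->C
  (4,5):dx=-1,dy=-3->C; (4,6):dx=-4,dy=+8->D; (4,7):dx=+1,dy=+1->C; (4,8):dx=+5,dy=-6->D
  (4,9):dx=-3,dy=-8->C; (4,10):dx=+3,dy=+6->C; (5,6):dx=-3,dy=+11->D; (5,7):dx=+2,dy=+4->C
  (5,8):dx=+6,dy=-3->D; (5,9):dx=-2,dy=-5->C; (5,10):dx=+4,dy=+9->C; (6,7):dx=+5,dy=-7->D
  (6,8):dx=+9,dy=-14->D; (6,9):dx=+1,dy=-16->D; (6,10):dx=+7,dy=-2->D; (7,8):dx=+4,dy=-7->D
  (7,9):dx=-4,dy=-9->C; (7,10):dx=+2,dy=+5->C; (8,9):dx=-8,dy=-2->C; (8,10):dx=-2,dy=+12->D
  (9,10):dx=+6,dy=+14->C
Step 2: C = 31, D = 14, total pairs = 45.
Step 3: tau = (C - D)/(n(n-1)/2) = (31 - 14)/45 = 0.377778.
Step 4: Exact two-sided p-value (enumerate n! = 3628800 permutations of y under H0): p = 0.155742.
Step 5: alpha = 0.1. fail to reject H0.

tau_b = 0.3778 (C=31, D=14), p = 0.155742, fail to reject H0.


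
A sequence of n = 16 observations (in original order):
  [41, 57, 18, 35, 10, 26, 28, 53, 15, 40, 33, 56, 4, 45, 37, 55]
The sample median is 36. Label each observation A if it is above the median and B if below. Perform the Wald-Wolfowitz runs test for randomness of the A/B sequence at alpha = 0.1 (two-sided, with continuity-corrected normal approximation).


Step 1: Compute median = 36; label A = above, B = below.
Labels in order: AABBBBBABABABAAA  (n_A = 8, n_B = 8)
Step 2: Count runs R = 9.
Step 3: Under H0 (random ordering), E[R] = 2*n_A*n_B/(n_A+n_B) + 1 = 2*8*8/16 + 1 = 9.0000.
        Var[R] = 2*n_A*n_B*(2*n_A*n_B - n_A - n_B) / ((n_A+n_B)^2 * (n_A+n_B-1)) = 14336/3840 = 3.7333.
        SD[R] = 1.9322.
Step 4: R = E[R], so z = 0 with no continuity correction.
Step 5: Two-sided p-value via normal approximation = 2*(1 - Phi(|z|)) = 1.000000.
Step 6: alpha = 0.1. fail to reject H0.

R = 9, z = 0.0000, p = 1.000000, fail to reject H0.


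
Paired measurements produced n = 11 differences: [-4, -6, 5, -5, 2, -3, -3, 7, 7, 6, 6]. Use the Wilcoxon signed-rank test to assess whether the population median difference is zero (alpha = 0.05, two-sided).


Step 1: Drop any zero differences (none here) and take |d_i|.
|d| = [4, 6, 5, 5, 2, 3, 3, 7, 7, 6, 6]
Step 2: Midrank |d_i| (ties get averaged ranks).
ranks: |4|->4, |6|->8, |5|->5.5, |5|->5.5, |2|->1, |3|->2.5, |3|->2.5, |7|->10.5, |7|->10.5, |6|->8, |6|->8
Step 3: Attach original signs; sum ranks with positive sign and with negative sign.
W+ = 5.5 + 1 + 10.5 + 10.5 + 8 + 8 = 43.5
W- = 4 + 8 + 5.5 + 2.5 + 2.5 = 22.5
(Check: W+ + W- = 66 should equal n(n+1)/2 = 66.)
Step 4: Test statistic W = min(W+, W-) = 22.5.
Step 5: Ties in |d|, so use the tie-corrected normal approximation.
        E[W] = n(n+1)/4 = 11*12/4 = 33.
        Tie groups: |d|=3 (t=2), |d|=5 (t=2), |d|=6 (t=3), |d|=7 (t=2); sum(t^3 - t) = 42.
        Var[W] = n(n+1)(2n+1)/24 - sum(t^3-t)/48 = 3036/24 - 42/48 = 125.625.
        z = (W - E[W]) / sqrt(Var[W]) = (22.5 - 33) / 11.2083 = -0.9368.
        Two-sided p = 2*Phi(z) = 0.348857.
Step 6: alpha = 0.05. fail to reject H0.

W+ = 43.5, W- = 22.5, W = min = 22.5, p = 0.348857, fail to reject H0.


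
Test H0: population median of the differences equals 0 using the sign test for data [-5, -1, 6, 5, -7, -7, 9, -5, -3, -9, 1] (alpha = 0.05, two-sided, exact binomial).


Step 1: Discard zero differences. Original n = 11; n_eff = number of nonzero differences = 11.
Nonzero differences (with sign): -5, -1, +6, +5, -7, -7, +9, -5, -3, -9, +1
Step 2: Count signs: positive = 4, negative = 7.
Step 3: Under H0: P(positive) = 0.5, so the number of positives S ~ Bin(11, 0.5).
Step 4: Two-sided exact p-value = sum of Bin(11,0.5) probabilities at or below the observed probability = 0.548828.
Step 5: alpha = 0.05. fail to reject H0.

n_eff = 11, pos = 4, neg = 7, p = 0.548828, fail to reject H0.


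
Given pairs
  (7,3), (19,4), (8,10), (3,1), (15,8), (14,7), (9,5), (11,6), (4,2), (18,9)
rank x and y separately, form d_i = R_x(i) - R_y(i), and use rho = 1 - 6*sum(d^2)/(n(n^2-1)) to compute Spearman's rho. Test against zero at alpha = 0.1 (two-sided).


Step 1: Rank x and y separately (midranks; no ties here).
rank(x): 7->3, 19->10, 8->4, 3->1, 15->8, 14->7, 9->5, 11->6, 4->2, 18->9
rank(y): 3->3, 4->4, 10->10, 1->1, 8->8, 7->7, 5->5, 6->6, 2->2, 9->9
Step 2: d_i = R_x(i) - R_y(i); compute d_i^2.
  (3-3)^2=0, (10-4)^2=36, (4-10)^2=36, (1-1)^2=0, (8-8)^2=0, (7-7)^2=0, (5-5)^2=0, (6-6)^2=0, (2-2)^2=0, (9-9)^2=0
sum(d^2) = 72.
Step 3: rho = 1 - 6*72 / (10*(10^2 - 1)) = 1 - 432/990 = 0.563636.
Step 4: Under H0, t = rho * sqrt((n-2)/(1-rho^2)) = 1.9300 ~ t(8).
Step 5: Two-sided p-value from the t-distribution with 8 df = 0.089724.
Step 6: alpha = 0.1. reject H0.

rho = 0.5636, p = 0.089724, reject H0 at alpha = 0.1.
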